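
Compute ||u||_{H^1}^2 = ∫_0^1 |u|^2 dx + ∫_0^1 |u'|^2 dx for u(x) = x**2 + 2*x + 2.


||u||_{H^1}^2 = 106/5

The H^1 norm (squared) on an interval (0, L) is
  ||u||_{H^1}^2 = ∫_0^L u(x)^2 dx + ∫_0^L u'(x)^2 dx.
Compute u'(x) = 2*x + 2.
Then u(x)^2 = x**4 + 4*x**3 + 8*x**2 + 8*x + 4 and u'(x)^2 = 4*x**2 + 8*x + 4.
Integrate each monomial from 0 to 1 using ∫_0^1 c·x^n dx = c·1^(n+1)/(n+1):
  ∫_0^1 u(x)^2 dx = ∫_0^1 (x^4 + 4*x^3 + 8*x^2 + 8*x + 4) dx. Term by term:
    ∫_0^1 x^4 dx = 1/5;  ∫_0^1 4*x^3 dx = 1;  ∫_0^1 8*x^2 dx = 8/3;
    ∫_0^1 8*x dx = 4;  ∫_0^1 4 dx = 4.
  Sum: 1/5 + 1 + 8/3 + 4 + 4 = 178/15.
  ∫_0^1 u'(x)^2 dx = ∫_0^1 (4*x^2 + 8*x + 4) dx. Term by term:
    ∫_0^1 4*x^2 dx = 4/3;  ∫_0^1 8*x dx = 4;  ∫_0^1 4 dx = 4.
  Sum: 4/3 + 4 + 4 = 28/3.
Adding: ||u||_{H^1}^2 = 178/15 + 28/3 = 106/5.


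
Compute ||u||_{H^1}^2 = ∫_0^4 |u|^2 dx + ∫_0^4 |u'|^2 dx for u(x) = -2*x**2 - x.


||u||_{H^1}^2 = 22588/15

The H^1 norm (squared) on an interval (0, L) is
  ||u||_{H^1}^2 = ∫_0^L u(x)^2 dx + ∫_0^L u'(x)^2 dx.
Compute u'(x) = -4*x - 1.
Then u(x)^2 = 4*x**4 + 4*x**3 + x**2 and u'(x)^2 = 16*x**2 + 8*x + 1.
Integrate each monomial from 0 to 4 using ∫_0^4 c·x^n dx = c·4^(n+1)/(n+1):
  ∫_0^4 u(x)^2 dx = ∫_0^4 (4*x^4 + 4*x^3 + x^2) dx. Term by term:
    ∫_0^4 4*x^4 dx = 4096/5;  ∫_0^4 4*x^3 dx = 256;  ∫_0^4 x^2 dx = 64/3.
  Sum: 4096/5 + 256 + 64/3 = 16448/15.
  ∫_0^4 u'(x)^2 dx = ∫_0^4 (16*x^2 + 8*x + 1) dx. Term by term:
    ∫_0^4 16*x^2 dx = 1024/3;  ∫_0^4 8*x dx = 64;  ∫_0^4 1 dx = 4.
  Sum: 1024/3 + 64 + 4 = 1228/3.
Adding: ||u||_{H^1}^2 = 16448/15 + 1228/3 = 22588/15.


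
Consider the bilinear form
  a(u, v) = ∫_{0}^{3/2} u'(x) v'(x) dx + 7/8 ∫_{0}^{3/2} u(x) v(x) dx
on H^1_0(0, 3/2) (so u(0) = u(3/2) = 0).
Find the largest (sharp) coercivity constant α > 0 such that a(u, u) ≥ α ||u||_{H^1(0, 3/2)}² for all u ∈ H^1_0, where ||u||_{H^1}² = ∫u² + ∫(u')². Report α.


α = (63 + 32*π^2)/(8*(9 + 4*π^2))

Coercivity of a(·,·) on H^1_0(0, 3/2) means a(u, u) ≥ α ||u||_{H^1}² for every u ∈ H^1_0.
The interval has length L = 3/2, and Poincaré/coercivity depend only on L. Here a(u, u) = ∫(u')² + (7/8)·∫u².
Here 0 < c = 7/8 < 1. The condition a(u,u) ≥ α||u||_{H^1}² reads (1−α)∫(u')² ≥ (α−c)∫u². Any admissible α is ≤ 1 (rapidly oscillating u have ∫u²/∫(u')² → 0), and α = 1 would force 0 ≥ (1−c)∫u², impossible since c < 1; so 1−α > 0. By the sharp Poincaré inequality on H^1_0 of an interval of length L, ∫(u')² ≥ (π/L)²∫u² with equality for the first sine mode sin(π(x−x₀)/L) (x₀ the left endpoint), so the inequality holds for all u iff (1−α)(π/L)² ≥ α − c, i.e. α ≤ ((π/L)² + c)/((π/L)² + 1) = (1 + c(L/π)²)/(1 + (L/π)²). With (π/L)² = 4*π^2/9 and c = 7/8, the largest admissible constant is α = ((π/L)² + c)/((π/L)² + 1).
Simplifying, α = (63 + 32*π^2)/(8*(9 + 4*π^2)).


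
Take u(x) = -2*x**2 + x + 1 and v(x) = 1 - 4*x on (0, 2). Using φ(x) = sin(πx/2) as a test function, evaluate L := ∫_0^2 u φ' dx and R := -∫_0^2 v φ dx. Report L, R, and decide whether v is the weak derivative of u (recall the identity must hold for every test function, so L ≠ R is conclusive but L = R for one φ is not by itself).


LHS = 12/π, RHS = 12/π. Yes, v = u' weakly.

u(x) = -2*x**2 + x + 1, classical derivative u'(x) = 1 - 4*x.
φ(x) = sin(πx/2), so φ'(x) = π*cos(π*x/2)/2.
Note φ(0) = φ(2) = 0, so the boundary term u·φ vanishes.
LHS = ∫_0^2 u(x) φ'(x) dx = ∫_0^2 (-π*x^2*cos(π*x/2) + π*x*cos(π*x/2)/2 + π*cos(π*x/2)/2) dx. Term by term:
  ∫_0^2 π*cos(π*x/2)/2 dx = 0;  ∫_0^2 π*x*cos(π*x/2)/2 dx = -4/π;  ∫_0^2 -π*x^2*cos(π*x/2) dx = 16/π.
Sum: 0 − 4/π + 16/π = 12/π.
So LHS = 12/π.
∫_0^2 v(x) φ(x) dx = ∫_0^2 (-4*x*sin(π*x/2) + sin(π*x/2)) dx. Term by term:
  ∫_0^2 -4*x*sin(π*x/2) dx = -16/π;  ∫_0^2 sin(π*x/2) dx = 4/π.
Sum: -16/π + 4/π = -12/π.
So RHS = -∫_0^2 v(x) φ(x) dx = 12/π.
LHS = RHS, so the identity holds for this test φ.
Moreover u is smooth here and v(x) = u'(x) = 1 - 4*x pointwise, so the identity holds for every test function. Hence v is the weak derivative of u.


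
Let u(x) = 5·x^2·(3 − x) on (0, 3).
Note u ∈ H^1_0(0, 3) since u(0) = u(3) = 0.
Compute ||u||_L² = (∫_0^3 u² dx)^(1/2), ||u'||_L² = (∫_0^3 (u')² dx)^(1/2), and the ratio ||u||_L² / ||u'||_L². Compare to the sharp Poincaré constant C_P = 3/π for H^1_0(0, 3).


||u||_L² / ||u'||_L² = 3*sqrt(14)/14 < C_P = 3/π.

u(x) = 5·x^2·(3 − x), so u'(x) = 15*x*(2 - x).
u(x) = 5·x^2·(3 − x) vanishes at x = 0 and x = 3, so u ∈ H^1_0(0, 3). Differentiate via the product rule and integrate the resulting polynomials term by term.
  ∫_0^3 u² dx = ∫_0^3 (25*x^6 - 150*x^5 + 225*x^4) dx. Term by term:
    ∫_0^3 25*x^6 dx = 54675/7;  ∫_0^3 -150*x^5 dx = -18225;  ∫_0^3 225*x^4 dx = 10935.
  Sum: 54675/7 − 18225 + 10935 = 3645/7.
  ∫_0^3 (u')² dx = ∫_0^3 (225*x^4 - 900*x^3 + 900*x^2) dx. Term by term:
    ∫_0^3 225*x^4 dx = 10935;  ∫_0^3 -900*x^3 dx = -18225;  ∫_0^3 900*x^2 dx = 8100.
  Sum: 10935 − 18225 + 8100 = 810.
∫_0^3 u² dx = 3645/7, so ||u||_L² = 27*sqrt(35)/7.
∫_0^3 (u')² dx = 810, so ||u'||_L² = 9*sqrt(10).
Ratio ||u||_L² / ||u'||_L² = 3*sqrt(14)/14.
Sharp Poincaré constant on H^1_0(0, 3) is C_P = L/π = 3/π, achieved by sin(π/3·x).
A polynomial bump cannot attain the sharp Poincaré constant (only the first sine eigenfunction does), so the ratio is strictly less than C_P, consistent with ||u||_L² ≤ C_P ||u'||_L².


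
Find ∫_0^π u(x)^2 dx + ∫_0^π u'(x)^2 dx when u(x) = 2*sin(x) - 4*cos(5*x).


||u||_{H^1(0,π)}^2 = 212*π

u'(x) = 20*sin(5*x) + 2*cos(x).
Expand u² and (u')² and integrate term by term on (0, π), using: for integers n ≥ 1, ∫_0^π sin²(nx) dx = ∫_0^π cos²(nx) dx = π/2; for n ≠ n', ∫_0^π sin(nx)sin(n'x) dx = ∫_0^π cos(nx)cos(n'x) dx = 0; and by product-to-sum, ∫_0^π sin(nx)cos(n'x) dx = ½∫_0^π [sin((n+n')x) + sin((n−n')x)] dx, which is 0 when n+n' is even and 2n/(n²−n'²) when n+n' is odd (it need not vanish on (0, π)).
  u² squared terms: (-4)²·∫cos(5x)² dx = 16·π/2 = 8*π;  (2)²·∫sin(x)² dx = 4·π/2 = 2*π.
  u² cross terms: 2·(-4)·(2)·∫cos(5x)·sin(x) dx = -16·(0) = 0.
  So ∫_0^π u² dx = 8*π + 2*π + 0 = 10*π.
  (u')² squared terms: (2)²·∫cos(x)² dx = 4·π/2 = 2*π;  (20)²·∫sin(5x)² dx = 400·π/2 = 200*π.
  (u')² cross terms: 2·(2)·(20)·∫cos(x)·sin(5x) dx = 80·(0) = 0.
  So ∫_0^π (u')² dx = 2*π + 200*π + 0 = 202*π.
||u||_{H^1}^2 = (10*π) + (202*π) = 212*π.


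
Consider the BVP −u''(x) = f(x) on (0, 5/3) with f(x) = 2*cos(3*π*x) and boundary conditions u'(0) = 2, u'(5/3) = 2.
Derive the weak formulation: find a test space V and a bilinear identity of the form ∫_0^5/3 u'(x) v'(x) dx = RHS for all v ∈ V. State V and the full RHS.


V = H^1(0, 5/3) (v unrestricted at boundary; u is determined up to an additive constant); weak form: ∫_0^5/3 u'v' dx = ∫_0^5/3 (2*cos(3*π*x)) v dx + 2·v(5/3) − 2·v(0) for all v ∈ V.

Multiply both sides by a test function v and integrate from 0 to 5/3:
  ∫_0^5/3 −u''(x) v(x) dx = ∫_0^5/3 f(x) v(x) dx.
Integrate the LHS by parts once:
  ∫_0^5/3 −u'' v dx = −[u'(x) v(x)]_0^5/3 + ∫_0^5/3 u'(x) v'(x) dx.
Thus ∫_0^5/3 u'(x) v'(x) dx = ∫_0^5/3 f(x) v(x) dx + [u'(x) v(x)]_0^5/3.
Choose V so that boundary terms are either known or forced to vanish.
u has inhomogeneous Neumann u'(0) = 2, u'(5/3) = 2. [u' v]_0^5/3 = (2)·v(5/3) − (2)·v(0) = 2·v(5/3) − 2·v(0). Take V = H^1(0, 5/3); boundary term becomes part of RHS.
Weak formulation: find u (satisfying any essential BC) such that ∫_0^5/3 u'(x) v'(x) dx = ∫_0^5/3 f v dx + 2·v(5/3) − 2·v(0) for all v ∈ V (Neumann data are natural BCs: they enter the RHS as boundary terms).
Substituting f(x) = 2*cos(3*π*x), the right-hand side is ∫_0^5/3 (2*cos(3*π*x)) v dx + 2·v(5/3) − 2·v(0).
Compatibility check (pure Neumann): taking v ≡ 1 ∈ V gives 0 = ∫_0^5/3 f dx + (2) − (2), i.e. ∫_0^5/3 f dx must equal u'(0) − u'(5/3) = 0. Indeed ∫_0^5/3 (2*cos(3*π*x)) dx = 0, so the data are compatible. The solution is then unique only up to an additive constant (fix it e.g. by requiring ∫_0^5/3 u dx = 0).


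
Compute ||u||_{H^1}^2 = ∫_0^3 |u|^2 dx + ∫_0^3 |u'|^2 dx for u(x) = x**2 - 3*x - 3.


||u||_{H^1}^2 = 711/10

The H^1 norm (squared) on an interval (0, L) is
  ||u||_{H^1}^2 = ∫_0^L u(x)^2 dx + ∫_0^L u'(x)^2 dx.
Compute u'(x) = 2*x - 3.
Then u(x)^2 = x**4 - 6*x**3 + 3*x**2 + 18*x + 9 and u'(x)^2 = 4*x**2 - 12*x + 9.
Integrate each monomial from 0 to 3 using ∫_0^3 c·x^n dx = c·3^(n+1)/(n+1):
  ∫_0^3 u(x)^2 dx = ∫_0^3 (x^4 - 6*x^3 + 3*x^2 + 18*x + 9) dx. Term by term:
    ∫_0^3 x^4 dx = 243/5;  ∫_0^3 -6*x^3 dx = -243/2;  ∫_0^3 3*x^2 dx = 27;
    ∫_0^3 18*x dx = 81;  ∫_0^3 9 dx = 27.
  Sum: 243/5 − 243/2 + 27 + 81 + 27 = 621/10.
  ∫_0^3 u'(x)^2 dx = ∫_0^3 (4*x^2 - 12*x + 9) dx. Term by term:
    ∫_0^3 4*x^2 dx = 36;  ∫_0^3 -12*x dx = -54;  ∫_0^3 9 dx = 27.
  Sum: 36 − 54 + 27 = 9.
Adding: ||u||_{H^1}^2 = 621/10 + 9 = 711/10.


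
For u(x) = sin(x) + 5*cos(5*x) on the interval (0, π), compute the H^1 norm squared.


||u||_{H^1(0,π)}^2 = 326*π

u'(x) = -25*sin(5*x) + cos(x).
Expand u² and (u')² and integrate term by term on (0, π), using: for integers n ≥ 1, ∫_0^π sin²(nx) dx = ∫_0^π cos²(nx) dx = π/2; for n ≠ n', ∫_0^π sin(nx)sin(n'x) dx = ∫_0^π cos(nx)cos(n'x) dx = 0; and by product-to-sum, ∫_0^π sin(nx)cos(n'x) dx = ½∫_0^π [sin((n+n')x) + sin((n−n')x)] dx, which is 0 when n+n' is even and 2n/(n²−n'²) when n+n' is odd (it need not vanish on (0, π)).
  u² squared terms: (5)²·∫cos(5x)² dx = 25·π/2 = 25*π/2;  (1)²·∫sin(x)² dx = 1·π/2 = π/2.
  u² cross terms: 2·(5)·(1)·∫cos(5x)·sin(x) dx = 10·(0) = 0.
  So ∫_0^π u² dx = 25*π/2 + π/2 + 0 = 13*π.
  (u')² squared terms: (-25)²·∫sin(5x)² dx = 625·π/2 = 625*π/2;  (1)²·∫cos(x)² dx = 1·π/2 = π/2.
  (u')² cross terms: 2·(-25)·(1)·∫sin(5x)·cos(x) dx = -50·(0) = 0.
  So ∫_0^π (u')² dx = 625*π/2 + π/2 + 0 = 313*π.
||u||_{H^1}^2 = (13*π) + (313*π) = 326*π.


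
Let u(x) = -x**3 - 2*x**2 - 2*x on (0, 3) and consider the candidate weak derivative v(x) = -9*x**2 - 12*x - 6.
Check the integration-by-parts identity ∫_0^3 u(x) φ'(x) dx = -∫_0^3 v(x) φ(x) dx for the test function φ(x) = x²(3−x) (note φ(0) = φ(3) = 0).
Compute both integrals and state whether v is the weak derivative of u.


LHS = 135, RHS = 405. No, v is not the weak derivative of u.

u(x) = -x**3 - 2*x**2 - 2*x, classical derivative u'(x) = -3*x**2 - 4*x - 2.
φ(x) = x²(3−x), so φ'(x) = 3*x*(2 - x).
Note φ(0) = φ(3) = 0, so the boundary term u·φ vanishes.
LHS = ∫_0^3 u(x) φ'(x) dx = ∫_0^3 (3*x^5 - 6*x^3 - 12*x^2) dx. Term by term:
  ∫_0^3 3*x^5 dx = 729/2;  ∫_0^3 -6*x^3 dx = -243/2;  ∫_0^3 -12*x^2 dx = -108.
Sum: 729/2 − 243/2 − 108 = 135.
So LHS = 135.
∫_0^3 v(x) φ(x) dx = ∫_0^3 (9*x^5 - 15*x^4 - 30*x^3 - 18*x^2) dx. Term by term:
  ∫_0^3 9*x^5 dx = 2187/2;  ∫_0^3 -15*x^4 dx = -729;  ∫_0^3 -30*x^3 dx = -1215/2;
  ∫_0^3 -18*x^2 dx = -162.
Sum: 2187/2 − 729 − 1215/2 − 162 = -405.
So RHS = -∫_0^3 v(x) φ(x) dx = 405.
LHS − RHS = -270 ≠ 0, so the identity fails.
(For a valid weak derivative the identity must hold for EVERY test function, in particular this one. The failure shows v is NOT the weak derivative of u.)
Correct weak derivative would be u'(x) = -3*x**2 - 4*x - 2.


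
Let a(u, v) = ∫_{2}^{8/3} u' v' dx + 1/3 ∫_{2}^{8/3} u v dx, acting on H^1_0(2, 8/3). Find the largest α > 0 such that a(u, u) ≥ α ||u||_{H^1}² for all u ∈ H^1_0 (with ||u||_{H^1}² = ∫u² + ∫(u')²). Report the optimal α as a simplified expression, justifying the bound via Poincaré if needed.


α = (4 + 27*π^2)/(3*(4 + 9*π^2))

Coercivity of a(·,·) on H^1_0(2, 8/3) means a(u, u) ≥ α ||u||_{H^1}² for every u ∈ H^1_0.
The interval has length L = 2/3, and Poincaré/coercivity depend only on L. Here a(u, u) = ∫(u')² + (1/3)·∫u².
Here 0 < c = 1/3 < 1. The condition a(u,u) ≥ α||u||_{H^1}² reads (1−α)∫(u')² ≥ (α−c)∫u². Any admissible α is ≤ 1 (rapidly oscillating u have ∫u²/∫(u')² → 0), and α = 1 would force 0 ≥ (1−c)∫u², impossible since c < 1; so 1−α > 0. By the sharp Poincaré inequality on H^1_0 of an interval of length L, ∫(u')² ≥ (π/L)²∫u² with equality for the first sine mode sin(π(x−x₀)/L) (x₀ the left endpoint), so the inequality holds for all u iff (1−α)(π/L)² ≥ α − c, i.e. α ≤ ((π/L)² + c)/((π/L)² + 1) = (1 + c(L/π)²)/(1 + (L/π)²). With (π/L)² = 9*π^2/4 and c = 1/3, the largest admissible constant is α = ((π/L)² + c)/((π/L)² + 1).
Simplifying, α = (4 + 27*π^2)/(3*(4 + 9*π^2)).


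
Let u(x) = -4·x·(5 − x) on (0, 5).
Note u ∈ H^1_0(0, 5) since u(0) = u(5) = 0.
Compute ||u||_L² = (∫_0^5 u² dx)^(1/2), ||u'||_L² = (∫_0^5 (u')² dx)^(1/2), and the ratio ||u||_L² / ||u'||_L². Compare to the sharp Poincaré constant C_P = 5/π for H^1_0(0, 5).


||u||_L² / ||u'||_L² = sqrt(10)/2 < C_P = 5/π.

u(x) = -4·x·(5 − x), so u'(x) = 8*x - 20.
u(x) = -4·x·(5 − x) vanishes at x = 0 and x = 5, so u ∈ H^1_0(0, 5). Differentiate via the product rule and integrate the resulting polynomials term by term.
  ∫_0^5 u² dx = ∫_0^5 (16*x^4 - 160*x^3 + 400*x^2) dx. Term by term:
    ∫_0^5 16*x^4 dx = 10000;  ∫_0^5 -160*x^3 dx = -25000;  ∫_0^5 400*x^2 dx = 50000/3.
  Sum: 10000 − 25000 + 50000/3 = 5000/3.
  ∫_0^5 (u')² dx = ∫_0^5 (64*x^2 - 320*x + 400) dx. Term by term:
    ∫_0^5 64*x^2 dx = 8000/3;  ∫_0^5 -320*x dx = -4000;  ∫_0^5 400 dx = 2000.
  Sum: 8000/3 − 4000 + 2000 = 2000/3.
∫_0^5 u² dx = 5000/3, so ||u||_L² = 50*sqrt(6)/3.
∫_0^5 (u')² dx = 2000/3, so ||u'||_L² = 20*sqrt(15)/3.
Ratio ||u||_L² / ||u'||_L² = sqrt(10)/2.
Sharp Poincaré constant on H^1_0(0, 5) is C_P = L/π = 5/π, achieved by sin(π/5·x).
A polynomial bump cannot attain the sharp Poincaré constant (only the first sine eigenfunction does), so the ratio is strictly less than C_P, consistent with ||u||_L² ≤ C_P ||u'||_L².


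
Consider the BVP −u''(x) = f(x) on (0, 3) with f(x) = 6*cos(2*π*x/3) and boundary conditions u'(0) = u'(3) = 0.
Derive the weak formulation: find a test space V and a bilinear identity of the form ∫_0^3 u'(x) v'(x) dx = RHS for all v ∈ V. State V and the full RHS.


V = H^1(0, 3) (no boundary constraint on v; u is determined up to an additive constant); weak form: ∫_0^3 u'v' dx = ∫_0^3 (6*cos(2*π*x/3)) v dx for all v ∈ V.

Multiply both sides by a test function v and integrate from 0 to 3:
  ∫_0^3 −u''(x) v(x) dx = ∫_0^3 f(x) v(x) dx.
Integrate the LHS by parts once:
  ∫_0^3 −u'' v dx = −[u'(x) v(x)]_0^3 + ∫_0^3 u'(x) v'(x) dx.
Thus ∫_0^3 u'(x) v'(x) dx = ∫_0^3 f(x) v(x) dx + [u'(x) v(x)]_0^3.
Choose V so that boundary terms are either known or forced to vanish.
u has homogeneous Neumann: u'(0) = u'(3) = 0. So [u' v]_0^3 = 0·v(3) − 0·v(0) = 0 for any v; take V = H^1(0, 3).
Weak formulation: find u (satisfying any essential BC) such that ∫_0^3 u'(x) v'(x) dx = ∫_0^3 f v dx for all v ∈ V (homogeneous Neumann, so boundary terms vanish).
Substituting f(x) = 6*cos(2*π*x/3), the right-hand side is ∫_0^3 (6*cos(2*π*x/3)) v dx.
Compatibility check (pure Neumann): taking v ≡ 1 ∈ V gives 0 = ∫_0^3 f dx + (0) − (0), i.e. ∫_0^3 f dx must equal u'(0) − u'(3) = 0. Indeed ∫_0^3 (6*cos(2*π*x/3)) dx = 0, so the data are compatible. The solution is then unique only up to an additive constant (fix it e.g. by requiring ∫_0^3 u dx = 0).


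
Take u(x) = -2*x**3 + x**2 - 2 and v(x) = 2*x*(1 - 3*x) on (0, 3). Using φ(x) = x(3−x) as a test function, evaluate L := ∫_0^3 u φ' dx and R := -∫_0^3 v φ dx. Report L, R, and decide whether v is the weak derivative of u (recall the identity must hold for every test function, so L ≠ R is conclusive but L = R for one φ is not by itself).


LHS = 297/5, RHS = 297/5. Yes, v = u' weakly.

u(x) = -2*x**3 + x**2 - 2, classical derivative u'(x) = -6*x**2 + 2*x.
φ(x) = x(3−x), so φ'(x) = 3 - 2*x.
Note φ(0) = φ(3) = 0, so the boundary term u·φ vanishes.
LHS = ∫_0^3 u(x) φ'(x) dx = ∫_0^3 (4*x^4 - 8*x^3 + 3*x^2 + 4*x - 6) dx. Term by term:
  ∫_0^3 4*x^4 dx = 972/5;  ∫_0^3 -8*x^3 dx = -162;  ∫_0^3 3*x^2 dx = 27;
  ∫_0^3 4*x dx = 18;  ∫_0^3 -6 dx = -18.
Sum: 972/5 − 162 + 27 + 18 − 18 = 297/5.
So LHS = 297/5.
∫_0^3 v(x) φ(x) dx = ∫_0^3 (6*x^4 - 20*x^3 + 6*x^2) dx. Term by term:
  ∫_0^3 6*x^4 dx = 1458/5;  ∫_0^3 -20*x^3 dx = -405;  ∫_0^3 6*x^2 dx = 54.
Sum: 1458/5 − 405 + 54 = -297/5.
So RHS = -∫_0^3 v(x) φ(x) dx = 297/5.
LHS = RHS, so the identity holds for this test φ.
Moreover u is smooth here and v(x) = u'(x) = -6*x**2 + 2*x pointwise, so the identity holds for every test function. Hence v is the weak derivative of u.


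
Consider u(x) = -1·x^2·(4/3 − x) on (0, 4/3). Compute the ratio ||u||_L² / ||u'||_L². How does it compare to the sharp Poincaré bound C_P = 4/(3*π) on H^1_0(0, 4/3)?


||u||_L² / ||u'||_L² = 2*sqrt(14)/21 < C_P = 4/(3*π).

u(x) = -1·x^2·(4/3 − x), so u'(x) = x*(9*x - 8)/3.
u(x) = -1·x^2·(4/3 − x) vanishes at x = 0 and x = 4/3, so u ∈ H^1_0(0, 4/3). Differentiate via the product rule and integrate the resulting polynomials term by term.
  ∫_0^4/3 u² dx = ∫_0^4/3 (x^6 - 8*x^5/3 + 16*x^4/9) dx. Term by term:
    ∫_0^4/3 x^6 dx = 16384/15309;  ∫_0^4/3 -8*x^5/3 dx = -16384/6561;  ∫_0^4/3 16*x^4/9 dx = 16384/10935.
  Sum: 16384/15309 − 16384/6561 + 16384/10935 = 16384/229635.
  ∫_0^4/3 (u')² dx = ∫_0^4/3 (9*x^4 - 16*x^3 + 64*x^2/9) dx. Term by term:
    ∫_0^4/3 9*x^4 dx = 1024/135;  ∫_0^4/3 -16*x^3 dx = -1024/81;  ∫_0^4/3 64*x^2/9 dx = 4096/729.
  Sum: 1024/135 − 1024/81 + 4096/729 = 2048/3645.
∫_0^4/3 u² dx = 16384/229635, so ||u||_L² = 128*sqrt(35)/2835.
∫_0^4/3 (u')² dx = 2048/3645, so ||u'||_L² = 32*sqrt(10)/135.
Ratio ||u||_L² / ||u'||_L² = 2*sqrt(14)/21.
Sharp Poincaré constant on H^1_0(0, 4/3) is C_P = L/π = 4/(3*π), achieved by sin(3*π/4·x).
A polynomial bump cannot attain the sharp Poincaré constant (only the first sine eigenfunction does), so the ratio is strictly less than C_P, consistent with ||u||_L² ≤ C_P ||u'||_L².


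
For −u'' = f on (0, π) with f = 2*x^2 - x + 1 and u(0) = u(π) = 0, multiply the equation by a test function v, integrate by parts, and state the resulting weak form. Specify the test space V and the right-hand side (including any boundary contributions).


V = H^1_0(0, π) (so v(0) = v(π) = 0); weak form: ∫_0^π u'v' dx = ∫_0^π (2*x^2 - x + 1) v dx for all v ∈ V.

Multiply both sides by a test function v and integrate from 0 to π:
  ∫_0^π −u''(x) v(x) dx = ∫_0^π f(x) v(x) dx.
Integrate the LHS by parts once:
  ∫_0^π −u'' v dx = −[u'(x) v(x)]_0^π + ∫_0^π u'(x) v'(x) dx.
Thus ∫_0^π u'(x) v'(x) dx = ∫_0^π f(x) v(x) dx + [u'(x) v(x)]_0^π.
Choose V so that boundary terms are either known or forced to vanish.
u is Dirichlet: u(0) = u(π) = 0. Let V = H^1_0(0, π); then v(0) = v(π) = 0, and [u' v]_0^π = 0.
Weak formulation: find u (satisfying any essential BC) such that ∫_0^π u'(x) v'(x) dx = ∫_0^π f v dx for all v ∈ V.
Substituting f(x) = 2*x^2 - x + 1, the right-hand side is ∫_0^π (2*x^2 - x + 1) v dx.


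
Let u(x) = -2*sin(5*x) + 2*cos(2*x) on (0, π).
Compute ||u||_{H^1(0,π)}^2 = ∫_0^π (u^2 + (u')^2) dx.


||u||_{H^1(0,π)}^2 = -400/21 + 62*π

u'(x) = -4*sin(2*x) - 10*cos(5*x).
Expand u² and (u')² and integrate term by term on (0, π), using: for integers n ≥ 1, ∫_0^π sin²(nx) dx = ∫_0^π cos²(nx) dx = π/2; for n ≠ n', ∫_0^π sin(nx)sin(n'x) dx = ∫_0^π cos(nx)cos(n'x) dx = 0; and by product-to-sum, ∫_0^π sin(nx)cos(n'x) dx = ½∫_0^π [sin((n+n')x) + sin((n−n')x)] dx, which is 0 when n+n' is even and 2n/(n²−n'²) when n+n' is odd (it need not vanish on (0, π)).
  u² squared terms: (-2)²·∫sin(5x)² dx = 4·π/2 = 2*π;  (2)²·∫cos(2x)² dx = 4·π/2 = 2*π.
  u² cross terms: 2·(-2)·(2)·∫sin(5x)·cos(2x) dx = -8·(10/21) = -80/21.
  So ∫_0^π u² dx = 2*π + 2*π − 80/21 = -80/21 + 4*π.
  (u')² squared terms: (-10)²·∫cos(5x)² dx = 100·π/2 = 50*π;  (-4)²·∫sin(2x)² dx = 16·π/2 = 8*π.
  (u')² cross terms: 2·(-10)·(-4)·∫cos(5x)·sin(2x) dx = 80·(-4/21) = -320/21.
  So ∫_0^π (u')² dx = 50*π + 8*π − 320/21 = -320/21 + 58*π.
||u||_{H^1}^2 = (-80/21 + 4*π) + (-320/21 + 58*π) = -400/21 + 62*π.


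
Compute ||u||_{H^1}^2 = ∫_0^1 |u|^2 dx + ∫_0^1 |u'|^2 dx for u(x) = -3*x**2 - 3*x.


||u||_{H^1}^2 = 483/10

The H^1 norm (squared) on an interval (0, L) is
  ||u||_{H^1}^2 = ∫_0^L u(x)^2 dx + ∫_0^L u'(x)^2 dx.
Compute u'(x) = -6*x - 3.
Then u(x)^2 = 9*x**4 + 18*x**3 + 9*x**2 and u'(x)^2 = 36*x**2 + 36*x + 9.
Integrate each monomial from 0 to 1 using ∫_0^1 c·x^n dx = c·1^(n+1)/(n+1):
  ∫_0^1 u(x)^2 dx = ∫_0^1 (9*x^4 + 18*x^3 + 9*x^2) dx. Term by term:
    ∫_0^1 9*x^4 dx = 9/5;  ∫_0^1 18*x^3 dx = 9/2;  ∫_0^1 9*x^2 dx = 3.
  Sum: 9/5 + 9/2 + 3 = 93/10.
  ∫_0^1 u'(x)^2 dx = ∫_0^1 (36*x^2 + 36*x + 9) dx. Term by term:
    ∫_0^1 36*x^2 dx = 12;  ∫_0^1 36*x dx = 18;  ∫_0^1 9 dx = 9.
  Sum: 12 + 18 + 9 = 39.
Adding: ||u||_{H^1}^2 = 93/10 + 39 = 483/10.


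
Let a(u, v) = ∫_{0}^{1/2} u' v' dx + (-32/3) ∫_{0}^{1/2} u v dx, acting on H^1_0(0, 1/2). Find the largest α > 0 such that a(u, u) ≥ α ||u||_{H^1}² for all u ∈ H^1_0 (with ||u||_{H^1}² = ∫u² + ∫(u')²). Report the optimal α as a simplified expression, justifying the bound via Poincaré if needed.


α = 4*(-8 + 3*π^2)/(3*(1 + 4*π^2))

Coercivity of a(·,·) on H^1_0(0, 1/2) means a(u, u) ≥ α ||u||_{H^1}² for every u ∈ H^1_0.
The interval has length L = 1/2, and Poincaré/coercivity depend only on L. Here a(u, u) = ∫(u')² + (-32/3)·∫u².
Here c = -32/3 < 0 with |c| < (π/L)² = 4*π^2, so coercivity still holds. The condition a(u,u) ≥ α||u||_{H^1}² reads (1−α)∫(u')² ≥ (α−c)∫u². Any admissible α is ≤ 1 (rapidly oscillating u have ∫u²/∫(u')² → 0), and α = 1 would force 0 ≥ (1−c)∫u², impossible since c < 1; so 1−α > 0. By the sharp Poincaré inequality on H^1_0 of an interval of length L, ∫(u')² ≥ (π/L)²∫u² with equality for the first sine mode sin(π(x−x₀)/L) (x₀ the left endpoint), so the inequality holds for all u iff (1−α)(π/L)² ≥ α − c, i.e. α ≤ ((π/L)² + c)/((π/L)² + 1) = (1 + c(L/π)²)/(1 + (L/π)²). (Direct route, valid since c ≤ 0: Poincaré gives c∫u² ≥ c(L/π)²∫(u')², so a(u,u) ≥ (1 + c(L/π)²)∫(u')², while ||u||_{H^1}² ≤ (1 + (L/π)²)∫(u')²; dividing yields the same α.) With (π/L)² = 4*π^2 and c = -32/3, the largest admissible constant is α = ((π/L)² + c)/((π/L)² + 1).
Simplifying, α = 4*(-8 + 3*π^2)/(3*(1 + 4*π^2)).


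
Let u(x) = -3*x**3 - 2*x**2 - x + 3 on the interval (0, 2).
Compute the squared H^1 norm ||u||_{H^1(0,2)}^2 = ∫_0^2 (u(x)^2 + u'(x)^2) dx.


||u||_{H^1}^2 = 125192/105

The H^1 norm (squared) on an interval (0, L) is
  ||u||_{H^1}^2 = ∫_0^L u(x)^2 dx + ∫_0^L u'(x)^2 dx.
Compute u'(x) = -9*x**2 - 4*x - 1.
Then u(x)^2 = 9*x**6 + 12*x**5 + 10*x**4 - 14*x**3 - 11*x**2 - 6*x + 9 and u'(x)^2 = 81*x**4 + 72*x**3 + 34*x**2 + 8*x + 1.
Integrate each monomial from 0 to 2 using ∫_0^2 c·x^n dx = c·2^(n+1)/(n+1):
  ∫_0^2 u(x)^2 dx = ∫_0^2 (9*x^6 + 12*x^5 + 10*x^4 - 14*x^3 - 11*x^2 - 6*x + 9) dx. Term by term:
    ∫_0^2 9*x^6 dx = 1152/7;  ∫_0^2 12*x^5 dx = 128;  ∫_0^2 10*x^4 dx = 64;
    ∫_0^2 -14*x^3 dx = -56;  ∫_0^2 -11*x^2 dx = -88/3;  ∫_0^2 -6*x dx = -12;
    ∫_0^2 9 dx = 18.
  Sum: 1152/7 + 128 + 64 − 56 − 88/3 − 12 + 18 = 5822/21.
  ∫_0^2 u'(x)^2 dx = ∫_0^2 (81*x^4 + 72*x^3 + 34*x^2 + 8*x + 1) dx. Term by term:
    ∫_0^2 81*x^4 dx = 2592/5;  ∫_0^2 72*x^3 dx = 288;  ∫_0^2 34*x^2 dx = 272/3;
    ∫_0^2 8*x dx = 16;  ∫_0^2 1 dx = 2.
  Sum: 2592/5 + 288 + 272/3 + 16 + 2 = 13726/15.
Adding: ||u||_{H^1}^2 = 5822/21 + 13726/15 = 125192/105.


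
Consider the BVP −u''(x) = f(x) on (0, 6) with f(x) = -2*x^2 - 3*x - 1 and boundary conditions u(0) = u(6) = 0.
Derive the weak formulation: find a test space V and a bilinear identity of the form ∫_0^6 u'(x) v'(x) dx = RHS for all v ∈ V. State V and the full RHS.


V = H^1_0(0, 6) (so v(0) = v(6) = 0); weak form: ∫_0^6 u'v' dx = ∫_0^6 (-2*x^2 - 3*x - 1) v dx for all v ∈ V.

Multiply both sides by a test function v and integrate from 0 to 6:
  ∫_0^6 −u''(x) v(x) dx = ∫_0^6 f(x) v(x) dx.
Integrate the LHS by parts once:
  ∫_0^6 −u'' v dx = −[u'(x) v(x)]_0^6 + ∫_0^6 u'(x) v'(x) dx.
Thus ∫_0^6 u'(x) v'(x) dx = ∫_0^6 f(x) v(x) dx + [u'(x) v(x)]_0^6.
Choose V so that boundary terms are either known or forced to vanish.
u is Dirichlet: u(0) = u(6) = 0. Let V = H^1_0(0, 6); then v(0) = v(6) = 0, and [u' v]_0^6 = 0.
Weak formulation: find u (satisfying any essential BC) such that ∫_0^6 u'(x) v'(x) dx = ∫_0^6 f v dx for all v ∈ V.
Substituting f(x) = -2*x^2 - 3*x - 1, the right-hand side is ∫_0^6 (-2*x^2 - 3*x - 1) v dx.


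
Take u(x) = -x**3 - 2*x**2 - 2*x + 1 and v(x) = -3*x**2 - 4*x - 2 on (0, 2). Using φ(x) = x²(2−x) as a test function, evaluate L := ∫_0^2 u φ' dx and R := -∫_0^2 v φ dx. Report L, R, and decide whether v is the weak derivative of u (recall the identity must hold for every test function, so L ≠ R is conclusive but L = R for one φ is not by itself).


LHS = 232/15, RHS = 232/15. Yes, v = u' weakly.

u(x) = -x**3 - 2*x**2 - 2*x + 1, classical derivative u'(x) = -3*x**2 - 4*x - 2.
φ(x) = x²(2−x), so φ'(x) = x*(4 - 3*x).
Note φ(0) = φ(2) = 0, so the boundary term u·φ vanishes.
LHS = ∫_0^2 u(x) φ'(x) dx = ∫_0^2 (3*x^5 + 2*x^4 - 2*x^3 - 11*x^2 + 4*x) dx. Term by term:
  ∫_0^2 3*x^5 dx = 32;  ∫_0^2 2*x^4 dx = 64/5;  ∫_0^2 -2*x^3 dx = -8;
  ∫_0^2 -11*x^2 dx = -88/3;  ∫_0^2 4*x dx = 8.
Sum: 32 + 64/5 − 8 − 88/3 + 8 = 232/15.
So LHS = 232/15.
∫_0^2 v(x) φ(x) dx = ∫_0^2 (3*x^5 - 2*x^4 - 6*x^3 - 4*x^2) dx. Term by term:
  ∫_0^2 3*x^5 dx = 32;  ∫_0^2 -2*x^4 dx = -64/5;  ∫_0^2 -6*x^3 dx = -24;
  ∫_0^2 -4*x^2 dx = -32/3.
Sum: 32 − 64/5 − 24 − 32/3 = -232/15.
So RHS = -∫_0^2 v(x) φ(x) dx = 232/15.
LHS = RHS, so the identity holds for this test φ.
Moreover u is smooth here and v(x) = u'(x) = -3*x**2 - 4*x - 2 pointwise, so the identity holds for every test function. Hence v is the weak derivative of u.


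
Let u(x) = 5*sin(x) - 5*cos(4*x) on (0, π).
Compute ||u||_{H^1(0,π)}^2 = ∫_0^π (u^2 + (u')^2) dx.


||u||_{H^1(0,π)}^2 = 340/3 + 475*π/2

u'(x) = 20*sin(4*x) + 5*cos(x).
Expand u² and (u')² and integrate term by term on (0, π), using: for integers n ≥ 1, ∫_0^π sin²(nx) dx = ∫_0^π cos²(nx) dx = π/2; for n ≠ n', ∫_0^π sin(nx)sin(n'x) dx = ∫_0^π cos(nx)cos(n'x) dx = 0; and by product-to-sum, ∫_0^π sin(nx)cos(n'x) dx = ½∫_0^π [sin((n+n')x) + sin((n−n')x)] dx, which is 0 when n+n' is even and 2n/(n²−n'²) when n+n' is odd (it need not vanish on (0, π)).
  u² squared terms: (-5)²·∫cos(4x)² dx = 25·π/2 = 25*π/2;  (5)²·∫sin(x)² dx = 25·π/2 = 25*π/2.
  u² cross terms: 2·(-5)·(5)·∫cos(4x)·sin(x) dx = -50·(-2/15) = 20/3.
  So ∫_0^π u² dx = 25*π/2 + 25*π/2 + 20/3 = 20/3 + 25*π.
  (u')² squared terms: (5)²·∫cos(x)² dx = 25·π/2 = 25*π/2;  (20)²·∫sin(4x)² dx = 400·π/2 = 200*π.
  (u')² cross terms: 2·(5)·(20)·∫cos(x)·sin(4x) dx = 200·(8/15) = 320/3.
  So ∫_0^π (u')² dx = 25*π/2 + 200*π + 320/3 = 320/3 + 425*π/2.
||u||_{H^1}^2 = (20/3 + 25*π) + (320/3 + 425*π/2) = 340/3 + 475*π/2.


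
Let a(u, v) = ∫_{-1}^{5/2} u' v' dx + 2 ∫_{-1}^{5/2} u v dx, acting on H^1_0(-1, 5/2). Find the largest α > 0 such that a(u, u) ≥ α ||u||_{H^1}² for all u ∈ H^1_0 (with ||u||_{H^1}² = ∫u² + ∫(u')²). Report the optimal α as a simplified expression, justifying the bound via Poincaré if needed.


α = 1

Coercivity of a(·,·) on H^1_0(-1, 5/2) means a(u, u) ≥ α ||u||_{H^1}² for every u ∈ H^1_0.
The interval has length L = 7/2, and Poincaré/coercivity depend only on L. Here a(u, u) = ∫(u')² + (2)·∫u².
Here c = 2 ≥ 1, so a(u,u) = ∫(u')² + c∫u² ≥ ∫(u')² + ∫u² = ||u||_{H^1}², i.e. α = 1 works. No larger α is possible: a(u,u) ≥ α||u||_{H^1}² means (1−α)∫(u')² ≥ (α−c)∫u², and for the modes u_n = sin(nπ(x−x₀)/L) (x₀ the left endpoint) one has ∫u_n²/∫(u_n')² = (L/(nπ))² → 0, so a(u_n,u_n)/||u_n||_{H^1}² → 1. Hence the optimal constant is α = 1.
Therefore α = 1.


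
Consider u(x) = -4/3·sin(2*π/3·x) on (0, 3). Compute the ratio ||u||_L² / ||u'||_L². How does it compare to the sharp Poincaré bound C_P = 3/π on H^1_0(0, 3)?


||u||_L² / ||u'||_L² = 3/(2*π) < C_P = 3/π.

u(x) = -4/3·sin(2*π/3·x), so u'(x) = -8*π*cos(2*π*x/3)/9.
Writing u(x) = A·sin(kπx/L) with A = -4/3 and k = 2, use ∫_0^L sin²(kπx/L) dx = L/2 and ∫_0^L cos²(kπx/L) dx = L/2.
u² = 16/9·sin²(2*π/3·x) and (u')² = 64*π^2/81·cos²(2*π/3·x), and each of sin², cos² integrates to L/2 = 3/2 over (0, 3).
∫_0^3 u² dx = 8/3, so ||u||_L² = 2*sqrt(6)/3.
∫_0^3 (u')² dx = 32*π^2/27, so ||u'||_L² = 4*sqrt(6)*π/9.
Ratio ||u||_L² / ||u'||_L² = 3/(2*π).
Sharp Poincaré constant on H^1_0(0, 3) is C_P = L/π = 3/π, achieved by sin(π/3·x).
This is the k = 2 harmonic; the ratio L/(kπ) is strictly less than C_P = L/π, consistent with the sharp inequality ||u||_L² ≤ C_P ||u'||_L².


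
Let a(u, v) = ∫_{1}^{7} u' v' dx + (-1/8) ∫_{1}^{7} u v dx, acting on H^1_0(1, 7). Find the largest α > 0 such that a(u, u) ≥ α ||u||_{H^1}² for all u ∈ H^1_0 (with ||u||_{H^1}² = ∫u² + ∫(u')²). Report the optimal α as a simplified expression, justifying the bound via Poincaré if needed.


α = (-9/2 + π^2)/(π^2 + 36)

Coercivity of a(·,·) on H^1_0(1, 7) means a(u, u) ≥ α ||u||_{H^1}² for every u ∈ H^1_0.
The interval has length L = 6, and Poincaré/coercivity depend only on L. Here a(u, u) = ∫(u')² + (-1/8)·∫u².
Here c = -1/8 < 0 with |c| < (π/L)² = π^2/36, so coercivity still holds. The condition a(u,u) ≥ α||u||_{H^1}² reads (1−α)∫(u')² ≥ (α−c)∫u². Any admissible α is ≤ 1 (rapidly oscillating u have ∫u²/∫(u')² → 0), and α = 1 would force 0 ≥ (1−c)∫u², impossible since c < 1; so 1−α > 0. By the sharp Poincaré inequality on H^1_0 of an interval of length L, ∫(u')² ≥ (π/L)²∫u² with equality for the first sine mode sin(π(x−x₀)/L) (x₀ the left endpoint), so the inequality holds for all u iff (1−α)(π/L)² ≥ α − c, i.e. α ≤ ((π/L)² + c)/((π/L)² + 1) = (1 + c(L/π)²)/(1 + (L/π)²). (Direct route, valid since c ≤ 0: Poincaré gives c∫u² ≥ c(L/π)²∫(u')², so a(u,u) ≥ (1 + c(L/π)²)∫(u')², while ||u||_{H^1}² ≤ (1 + (L/π)²)∫(u')²; dividing yields the same α.) With (π/L)² = π^2/36 and c = -1/8, the largest admissible constant is α = ((π/L)² + c)/((π/L)² + 1).
Simplifying, α = (-9/2 + π^2)/(π^2 + 36).


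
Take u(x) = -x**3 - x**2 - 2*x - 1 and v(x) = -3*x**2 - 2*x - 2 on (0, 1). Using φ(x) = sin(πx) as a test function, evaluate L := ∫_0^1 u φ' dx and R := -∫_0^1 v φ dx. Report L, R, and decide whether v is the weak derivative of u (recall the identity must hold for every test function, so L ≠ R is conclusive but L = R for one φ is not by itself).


LHS = -12/π^3 + 9/π, RHS = -12/π^3 + 9/π. Yes, v = u' weakly.

u(x) = -x**3 - x**2 - 2*x - 1, classical derivative u'(x) = -3*x**2 - 2*x - 2.
φ(x) = sin(πx), so φ'(x) = π*cos(π*x).
Note φ(0) = φ(1) = 0, so the boundary term u·φ vanishes.
LHS = ∫_0^1 u(x) φ'(x) dx = ∫_0^1 (-π*x^3*cos(π*x) - π*x^2*cos(π*x) - 2*π*x*cos(π*x) - π*cos(π*x)) dx. Term by term:
  ∫_0^1 -π*cos(π*x) dx = 0;  ∫_0^1 -π*x^2*cos(π*x) dx = 2/π;  ∫_0^1 -π*x^3*cos(π*x) dx = -12/π^3 + 3/π;
  ∫_0^1 -2*π*x*cos(π*x) dx = 4/π.
Sum: 0 + 2/π + -12/π^3 + 3/π + 4/π = -12/π^3 + 9/π.
So LHS = -12/π^3 + 9/π.
∫_0^1 v(x) φ(x) dx = ∫_0^1 (-3*x^2*sin(π*x) - 2*x*sin(π*x) - 2*sin(π*x)) dx. Term by term:
  ∫_0^1 -2*sin(π*x) dx = -4/π;  ∫_0^1 -3*x^2*sin(π*x) dx = -3/π + 12/π^3;  ∫_0^1 -2*x*sin(π*x) dx = -2/π.
Sum: -4/π + -3/π + 12/π^3 − 2/π = -9/π + 12/π^3.
So RHS = -∫_0^1 v(x) φ(x) dx = -12/π^3 + 9/π.
LHS = RHS, so the identity holds for this test φ.
Moreover u is smooth here and v(x) = u'(x) = -3*x**2 - 2*x - 2 pointwise, so the identity holds for every test function. Hence v is the weak derivative of u.


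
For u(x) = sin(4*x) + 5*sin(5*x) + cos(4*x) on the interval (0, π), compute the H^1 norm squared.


||u||_{H^1(0,π)}^2 = 1700/9 + 342*π

u'(x) = -4*sin(4*x) + 4*cos(4*x) + 25*cos(5*x).
Expand u² and (u')² and integrate term by term on (0, π), using: for integers n ≥ 1, ∫_0^π sin²(nx) dx = ∫_0^π cos²(nx) dx = π/2; for n ≠ n', ∫_0^π sin(nx)sin(n'x) dx = ∫_0^π cos(nx)cos(n'x) dx = 0; and by product-to-sum, ∫_0^π sin(nx)cos(n'x) dx = ½∫_0^π [sin((n+n')x) + sin((n−n')x)] dx, which is 0 when n+n' is even and 2n/(n²−n'²) when n+n' is odd (it need not vanish on (0, π)).
  u² squared terms: (5)²·∫sin(5x)² dx = 25·π/2 = 25*π/2;  (1)²·∫cos(4x)² dx = 1·π/2 = π/2;  (1)²·∫sin(4x)² dx = 1·π/2 = π/2.
  u² cross terms: 2·(5)·(1)·∫sin(5x)·cos(4x) dx = 10·(10/9) = 100/9;  2·(5)·(1)·∫sin(5x)·sin(4x) dx = 10·(0) = 0;  2·(1)·(1)·∫cos(4x)·sin(4x) dx = 2·(0) = 0.
  So ∫_0^π u² dx = 25*π/2 + π/2 + π/2 + 100/9 + 0 + 0 = 100/9 + 27*π/2.
  (u')² squared terms: (-4)²·∫sin(4x)² dx = 16·π/2 = 8*π;  (4)²·∫cos(4x)² dx = 16·π/2 = 8*π;  (25)²·∫cos(5x)² dx = 625·π/2 = 625*π/2.
  (u')² cross terms: 2·(-4)·(4)·∫sin(4x)·cos(4x) dx = -32·(0) = 0;  2·(-4)·(25)·∫sin(4x)·cos(5x) dx = -200·(-8/9) = 1600/9;  2·(4)·(25)·∫cos(4x)·cos(5x) dx = 200·(0) = 0.
  So ∫_0^π (u')² dx = 8*π + 8*π + 625*π/2 + 0 + 1600/9 + 0 = 1600/9 + 657*π/2.
||u||_{H^1}^2 = (100/9 + 27*π/2) + (1600/9 + 657*π/2) = 1700/9 + 342*π.


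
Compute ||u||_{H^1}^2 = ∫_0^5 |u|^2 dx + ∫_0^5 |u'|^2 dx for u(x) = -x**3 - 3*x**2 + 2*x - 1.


||u||_{H^1}^2 = 1708975/42

The H^1 norm (squared) on an interval (0, L) is
  ||u||_{H^1}^2 = ∫_0^L u(x)^2 dx + ∫_0^L u'(x)^2 dx.
Compute u'(x) = -3*x**2 - 6*x + 2.
Then u(x)^2 = x**6 + 6*x**5 + 5*x**4 - 10*x**3 + 10*x**2 - 4*x + 1 and u'(x)^2 = 9*x**4 + 36*x**3 + 24*x**2 - 24*x + 4.
Integrate each monomial from 0 to 5 using ∫_0^5 c·x^n dx = c·5^(n+1)/(n+1):
  ∫_0^5 u(x)^2 dx = ∫_0^5 (x^6 + 6*x^5 + 5*x^4 - 10*x^3 + 10*x^2 - 4*x + 1) dx. Term by term:
    ∫_0^5 x^6 dx = 78125/7;  ∫_0^5 6*x^5 dx = 15625;  ∫_0^5 5*x^4 dx = 3125;
    ∫_0^5 -10*x^3 dx = -3125/2;  ∫_0^5 10*x^2 dx = 1250/3;  ∫_0^5 -4*x dx = -50;
    ∫_0^5 1 dx = 5.
  Sum: 78125/7 + 15625 + 3125 − 3125/2 + 1250/3 − 50 + 5 = 1206235/42.
  ∫_0^5 u'(x)^2 dx = ∫_0^5 (9*x^4 + 36*x^3 + 24*x^2 - 24*x + 4) dx. Term by term:
    ∫_0^5 9*x^4 dx = 5625;  ∫_0^5 36*x^3 dx = 5625;  ∫_0^5 24*x^2 dx = 1000;
    ∫_0^5 -24*x dx = -300;  ∫_0^5 4 dx = 20.
  Sum: 5625 + 5625 + 1000 − 300 + 20 = 11970.
Adding: ||u||_{H^1}^2 = 1206235/42 + 11970 = 1708975/42.


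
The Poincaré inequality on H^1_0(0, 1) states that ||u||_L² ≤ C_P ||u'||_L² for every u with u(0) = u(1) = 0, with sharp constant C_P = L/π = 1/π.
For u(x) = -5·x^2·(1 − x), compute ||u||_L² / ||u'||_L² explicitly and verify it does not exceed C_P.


||u||_L² / ||u'||_L² = sqrt(14)/14 < C_P = 1/π.

u(x) = -5·x^2·(1 − x), so u'(x) = 5*x*(3*x - 2).
u(x) = -5·x^2·(1 − x) vanishes at x = 0 and x = 1, so u ∈ H^1_0(0, 1). Differentiate via the product rule and integrate the resulting polynomials term by term.
  ∫_0^1 u² dx = ∫_0^1 (25*x^6 - 50*x^5 + 25*x^4) dx. Term by term:
    ∫_0^1 25*x^6 dx = 25/7;  ∫_0^1 -50*x^5 dx = -25/3;  ∫_0^1 25*x^4 dx = 5.
  Sum: 25/7 − 25/3 + 5 = 5/21.
  ∫_0^1 (u')² dx = ∫_0^1 (225*x^4 - 300*x^3 + 100*x^2) dx. Term by term:
    ∫_0^1 225*x^4 dx = 45;  ∫_0^1 -300*x^3 dx = -75;  ∫_0^1 100*x^2 dx = 100/3.
  Sum: 45 − 75 + 100/3 = 10/3.
∫_0^1 u² dx = 5/21, so ||u||_L² = sqrt(105)/21.
∫_0^1 (u')² dx = 10/3, so ||u'||_L² = sqrt(30)/3.
Ratio ||u||_L² / ||u'||_L² = sqrt(14)/14.
Sharp Poincaré constant on H^1_0(0, 1) is C_P = L/π = 1/π, achieved by sin(π·x).
A polynomial bump cannot attain the sharp Poincaré constant (only the first sine eigenfunction does), so the ratio is strictly less than C_P, consistent with ||u||_L² ≤ C_P ||u'||_L².


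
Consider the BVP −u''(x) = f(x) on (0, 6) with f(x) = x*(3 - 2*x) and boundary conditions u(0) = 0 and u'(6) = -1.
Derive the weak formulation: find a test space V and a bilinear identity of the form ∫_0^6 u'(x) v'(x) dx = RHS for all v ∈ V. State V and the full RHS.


V = {v ∈ H^1(0, 6) : v(0) = 0} (test functions vanish at x = 0 where u is specified); weak form: ∫_0^6 u'v' dx = ∫_0^6 (x*(3 - 2*x)) v dx − v(6) for all v ∈ V.

Multiply both sides by a test function v and integrate from 0 to 6:
  ∫_0^6 −u''(x) v(x) dx = ∫_0^6 f(x) v(x) dx.
Integrate the LHS by parts once:
  ∫_0^6 −u'' v dx = −[u'(x) v(x)]_0^6 + ∫_0^6 u'(x) v'(x) dx.
Thus ∫_0^6 u'(x) v'(x) dx = ∫_0^6 f(x) v(x) dx + [u'(x) v(x)]_0^6.
Choose V so that boundary terms are either known or forced to vanish.
Mixed BC: u(0) = 0 (Dirichlet) and u'(6) = -1 (Neumann). Define V = {v ∈ H^1(0, 6) : v(0) = 0}. Then [u' v]_0^6 = u'(6)·v(6) − u'(0)·0 = − v(6).
Weak formulation: find u (satisfying any essential BC) such that ∫_0^6 u'(x) v'(x) dx = ∫_0^6 f v dx − v(6) for all v ∈ V (Dirichlet at 0 absorbed into V; Neumann datum at x = 6 contributes the boundary term).
Substituting f(x) = x*(3 - 2*x), the right-hand side is ∫_0^6 (x*(3 - 2*x)) v dx − v(6).


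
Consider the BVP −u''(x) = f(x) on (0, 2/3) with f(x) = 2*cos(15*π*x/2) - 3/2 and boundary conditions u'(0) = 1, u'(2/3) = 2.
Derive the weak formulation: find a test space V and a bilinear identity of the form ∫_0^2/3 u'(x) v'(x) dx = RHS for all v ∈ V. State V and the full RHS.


V = H^1(0, 2/3) (v unrestricted at boundary; u is determined up to an additive constant); weak form: ∫_0^2/3 u'v' dx = ∫_0^2/3 (2*cos(15*π*x/2) - 3/2) v dx + 2·v(2/3) − v(0) for all v ∈ V.

Multiply both sides by a test function v and integrate from 0 to 2/3:
  ∫_0^2/3 −u''(x) v(x) dx = ∫_0^2/3 f(x) v(x) dx.
Integrate the LHS by parts once:
  ∫_0^2/3 −u'' v dx = −[u'(x) v(x)]_0^2/3 + ∫_0^2/3 u'(x) v'(x) dx.
Thus ∫_0^2/3 u'(x) v'(x) dx = ∫_0^2/3 f(x) v(x) dx + [u'(x) v(x)]_0^2/3.
Choose V so that boundary terms are either known or forced to vanish.
u has inhomogeneous Neumann u'(0) = 1, u'(2/3) = 2. [u' v]_0^2/3 = (2)·v(2/3) − (1)·v(0) = 2·v(2/3) − v(0). Take V = H^1(0, 2/3); boundary term becomes part of RHS.
Weak formulation: find u (satisfying any essential BC) such that ∫_0^2/3 u'(x) v'(x) dx = ∫_0^2/3 f v dx + 2·v(2/3) − v(0) for all v ∈ V (Neumann data are natural BCs: they enter the RHS as boundary terms).
Substituting f(x) = 2*cos(15*π*x/2) - 3/2, the right-hand side is ∫_0^2/3 (2*cos(15*π*x/2) - 3/2) v dx + 2·v(2/3) − v(0).
Compatibility check (pure Neumann): taking v ≡ 1 ∈ V gives 0 = ∫_0^2/3 f dx + (2) − (1), i.e. ∫_0^2/3 f dx must equal u'(0) − u'(2/3) = -1. Indeed ∫_0^2/3 (2*cos(15*π*x/2) - 3/2) dx = -1, so the data are compatible. The solution is then unique only up to an additive constant (fix it e.g. by requiring ∫_0^2/3 u dx = 0).


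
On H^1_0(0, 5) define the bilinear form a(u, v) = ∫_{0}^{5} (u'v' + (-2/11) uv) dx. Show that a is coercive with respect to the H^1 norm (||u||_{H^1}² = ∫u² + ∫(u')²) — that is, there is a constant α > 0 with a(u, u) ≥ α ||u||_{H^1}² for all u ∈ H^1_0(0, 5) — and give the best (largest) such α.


α = (-50/11 + π^2)/(π^2 + 25)

Coercivity of a(·,·) on H^1_0(0, 5) means a(u, u) ≥ α ||u||_{H^1}² for every u ∈ H^1_0.
The interval has length L = 5, and Poincaré/coercivity depend only on L. Here a(u, u) = ∫(u')² + (-2/11)·∫u².
Here c = -2/11 < 0 with |c| < (π/L)² = π^2/25, so coercivity still holds. The condition a(u,u) ≥ α||u||_{H^1}² reads (1−α)∫(u')² ≥ (α−c)∫u². Any admissible α is ≤ 1 (rapidly oscillating u have ∫u²/∫(u')² → 0), and α = 1 would force 0 ≥ (1−c)∫u², impossible since c < 1; so 1−α > 0. By the sharp Poincaré inequality on H^1_0 of an interval of length L, ∫(u')² ≥ (π/L)²∫u² with equality for the first sine mode sin(π(x−x₀)/L) (x₀ the left endpoint), so the inequality holds for all u iff (1−α)(π/L)² ≥ α − c, i.e. α ≤ ((π/L)² + c)/((π/L)² + 1) = (1 + c(L/π)²)/(1 + (L/π)²). (Direct route, valid since c ≤ 0: Poincaré gives c∫u² ≥ c(L/π)²∫(u')², so a(u,u) ≥ (1 + c(L/π)²)∫(u')², while ||u||_{H^1}² ≤ (1 + (L/π)²)∫(u')²; dividing yields the same α.) With (π/L)² = π^2/25 and c = -2/11, the largest admissible constant is α = ((π/L)² + c)/((π/L)² + 1).
Simplifying, α = (-50/11 + π^2)/(π^2 + 25).
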